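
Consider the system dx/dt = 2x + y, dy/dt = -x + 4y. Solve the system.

x(t) = C_1e^(3t) + C_2te^(3t) - C_2e^(3t), y(t) = C_1e^(3t) + C_2te^(3t)

Coefficient matrix A = [[2, 1], [-1, 4]].
Characteristic polynomial det(A - λI) = λ^2 - 6λ + 9 = 0.
Single eigenvalue λ = 3 with algebraic multiplicity 2.
Eigenvector v = (1,1); generalized eigenvector w with (A-λI)w=v is (-1,0).
General solution: e^(3t)[C_1·v + C_2·(t·v + w)].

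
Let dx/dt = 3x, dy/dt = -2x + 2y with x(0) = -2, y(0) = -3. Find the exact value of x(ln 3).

-54

A = [[3,0],[-2,2]]; eigenvalues λ = 2, 3.
Eigenvectors: (0,1) for λ=2, (-1,2) for λ=3.
From the initial condition, c_1 = -7, c_2 = 2.
x(ln 3) = (-7)(3^2)(0) + (2)(3^3)(-1) = -54.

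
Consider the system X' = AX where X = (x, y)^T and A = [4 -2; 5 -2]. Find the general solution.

Coefficient matrix A = [[4, -2], [5, -2]].
Characteristic polynomial det(A - λI) = λ^2 - 2λ + 2 = 0.
Eigenvalues λ = 1 ± i (complex conjugate pair).
For λ=1+i: an eigenvector is (-1,-2) - i(1,1) = (-1 - i, -2 - i).
A real fundamental pair from Re and Im of e^((1+i)t)v: X_1 = e^(t)(cos(t)·(-1,-2) + sin(t)·(1,1)), X_2 = e^(t)(sin(t)·(-1,-2) - cos(t)·(1,1)).
General solution: C_1X_1 + C_2X_2.

x(t) = C_1e^(t)sin(t) - C_1e^(t)cos(t) - C_2e^(t)sin(t) - C_2e^(t)cos(t), y(t) = C_1e^(t)sin(t) - 2C_1e^(t)cos(t) - 2C_2e^(t)sin(t) - C_2e^(t)cos(t)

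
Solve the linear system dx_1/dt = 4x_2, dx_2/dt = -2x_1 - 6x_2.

x_1(t) = -c_1e^(-4t) + 2c_2e^(-2t), x_2(t) = c_1e^(-4t) - c_2e^(-2t)

Coefficient matrix A = [[0, 4], [-2, -6]].
Characteristic polynomial det(A - λI) = λ^2 + 6λ + 8 = 0.
Eigenvalues λ = -4, -2.
For λ=-4: (A-λI) row 1 is [4, 4], so an eigenvector is (-1, 1).
For λ=-2: (A-λI) row 1 is [2, 4], so an eigenvector is (2, -1).
General solution: c_1e^(-4t)(-1,1) + c_2e^(-2t)(2,-1).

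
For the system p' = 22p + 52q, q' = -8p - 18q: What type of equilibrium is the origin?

A = [[22,52],[-8,-18]]; det(A-λI) = λ^2 - 4λ + 20.
λ = 2 ± 4i: positive real part.

unstable spiral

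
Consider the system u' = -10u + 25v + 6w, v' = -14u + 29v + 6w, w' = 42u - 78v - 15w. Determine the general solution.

u(t) = C_1e^(4t) + C_2e^(3t) - C_3e^(-3t), v(t) = 2C_1e^(4t) + C_2e^(3t) - C_3e^(-3t), w(t) = -6C_1e^(4t) - 2C_2e^(3t) + 3C_3e^(-3t)

Coefficient matrix A = [[-10, 25, 6], [-14, 29, 6], [42, -78, -15]].
det(A - λI) = 0 gives eigenvalues λ = 4, 3, -3.
For λ=4: eigenvector (1,2,-6).
For λ=3: eigenvector (1,1,-2).
For λ=-3: eigenvector (-1,-1,3).
General solution: C_1e^(4t)(1,2,-6) + C_2e^(3t)(1,1,-2) + C_3e^(-3t)(-1,-1,3).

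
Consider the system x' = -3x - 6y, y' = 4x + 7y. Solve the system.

x(t) = -3K_1e^(t) - K_2e^(3t), y(t) = 2K_1e^(t) + K_2e^(3t)

Coefficient matrix A = [[-3, -6], [4, 7]].
Characteristic polynomial det(A - λI) = λ^2 - 4λ + 3 = 0.
Eigenvalues λ = 1, 3.
For λ=1: (A-λI) row 1 is [-4, -6], so an eigenvector is (-3, 2).
For λ=3: (A-λI) row 1 is [-6, -6], so an eigenvector is (-1, 1).
General solution: K_1e^(t)(-3,2) + K_2e^(3t)(-1,1).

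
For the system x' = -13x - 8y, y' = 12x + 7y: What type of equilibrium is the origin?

stable node

A = [[-13,-8],[12,7]]; det(A-λI) = λ^2 + 6λ + 5.
λ = -5, -1: both negative.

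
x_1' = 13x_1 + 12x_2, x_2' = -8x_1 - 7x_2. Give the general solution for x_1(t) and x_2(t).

Coefficient matrix A = [[13, 12], [-8, -7]].
Characteristic polynomial det(A - λI) = λ^2 - 6λ + 5 = 0.
Eigenvalues λ = 5, 1.
For λ=5: (A-λI) row 1 is [8, 12], so an eigenvector is (-3, 2).
For λ=1: (A-λI) row 1 is [12, 12], so an eigenvector is (-1, 1).
General solution: K_1e^(5t)(-3,2) + K_2e^(t)(-1,1).

x_1(t) = -3K_1e^(5t) - K_2e^(t), x_2(t) = 2K_1e^(5t) + K_2e^(t)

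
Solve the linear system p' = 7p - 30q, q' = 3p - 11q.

Coefficient matrix A = [[7, -30], [3, -11]].
Characteristic polynomial det(A - λI) = λ^2 + 4λ + 13 = 0.
Eigenvalues λ = -2 ± 3i (complex conjugate pair).
For λ=-2+3i: an eigenvector is (1,0) - i(3,1) = (1 - 3i, 0 - i).
A real fundamental pair from Re and Im of e^((-2+3i)t)v: X_1 = e^(-2t)(cos(3t)·(1,0) + sin(3t)·(3,1)), X_2 = e^(-2t)(sin(3t)·(1,0) - cos(3t)·(3,1)).
General solution: C_1X_1 + C_2X_2.

p(t) = 3C_1e^(-2t)sin(3t) + C_1e^(-2t)cos(3t) + C_2e^(-2t)sin(3t) - 3C_2e^(-2t)cos(3t), q(t) = C_1e^(-2t)sin(3t) - C_2e^(-2t)cos(3t)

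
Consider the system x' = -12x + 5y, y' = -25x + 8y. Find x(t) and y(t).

x(t) = K_1e^(-2t)sin(5t) - K_2e^(-2t)cos(5t), y(t) = 2K_1e^(-2t)sin(5t) + K_1e^(-2t)cos(5t) + K_2e^(-2t)sin(5t) - 2K_2e^(-2t)cos(5t)

Coefficient matrix A = [[-12, 5], [-25, 8]].
Characteristic polynomial det(A - λI) = λ^2 + 4λ + 29 = 0.
Eigenvalues λ = -2 ± 5i (complex conjugate pair).
For λ=-2+5i: an eigenvector is (0,1) - i(1,2) = (0 - i, 1 - 2i).
A real fundamental pair from Re and Im of e^((-2+5i)t)v: X_1 = e^(-2t)(cos(5t)·(0,1) + sin(5t)·(1,2)), X_2 = e^(-2t)(sin(5t)·(0,1) - cos(5t)·(1,2)).
General solution: K_1X_1 + K_2X_2.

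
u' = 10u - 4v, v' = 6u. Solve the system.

u(t) = 2K_1e^(4t) - K_2e^(6t), v(t) = 3K_1e^(4t) - K_2e^(6t)

Coefficient matrix A = [[10, -4], [6, 0]].
Characteristic polynomial det(A - λI) = λ^2 - 10λ + 24 = 0.
Eigenvalues λ = 4, 6.
For λ=4: (A-λI) row 1 is [6, -4], so an eigenvector is (2, 3).
For λ=6: (A-λI) row 1 is [4, -4], so an eigenvector is (-1, -1).
General solution: K_1e^(4t)(2,3) + K_2e^(6t)(-1,-1).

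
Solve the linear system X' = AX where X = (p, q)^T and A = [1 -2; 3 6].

p(t) = -2c_1e^(4t) + c_2e^(3t), q(t) = 3c_1e^(4t) - c_2e^(3t)

Coefficient matrix A = [[1, -2], [3, 6]].
Characteristic polynomial det(A - λI) = λ^2 - 7λ + 12 = 0.
Eigenvalues λ = 4, 3.
For λ=4: (A-λI) row 1 is [-3, -2], so an eigenvector is (-2, 3).
For λ=3: (A-λI) row 1 is [-2, -2], so an eigenvector is (1, -1).
General solution: c_1e^(4t)(-2,3) + c_2e^(3t)(1,-1).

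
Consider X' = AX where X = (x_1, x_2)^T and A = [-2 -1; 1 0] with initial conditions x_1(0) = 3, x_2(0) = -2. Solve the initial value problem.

x_1(t) = -te^(-t) + 3e^(-t), x_2(t) = te^(-t) - 2e^(-t)

Coefficient matrix A = [[-2, -1], [1, 0]].
Characteristic polynomial det(A - λI) = λ^2 + 2λ + 1 = 0.
Single eigenvalue λ = -1 with algebraic multiplicity 2.
Eigenvector v = (1,-1); generalized eigenvector w with (A-λI)w=v is (-2,1).
General solution: e^(-t)[K_1·v + K_2·(t·v + w)].
Applying x_1(0)=3, x_2(0)=-2 gives K_1=1, K_2=-1.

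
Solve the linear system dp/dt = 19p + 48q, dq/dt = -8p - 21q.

Coefficient matrix A = [[19, 48], [-8, -21]].
Characteristic polynomial det(A - λI) = λ^2 + 2λ - 15 = 0.
Eigenvalues λ = -5, 3.
For λ=-5: (A-λI) row 1 is [24, 48], so an eigenvector is (2, -1).
For λ=3: (A-λI) row 1 is [16, 48], so an eigenvector is (-3, 1).
General solution: C_1e^(-5t)(2,-1) + C_2e^(3t)(-3,1).

p(t) = 2C_1e^(-5t) - 3C_2e^(3t), q(t) = -C_1e^(-5t) + C_2e^(3t)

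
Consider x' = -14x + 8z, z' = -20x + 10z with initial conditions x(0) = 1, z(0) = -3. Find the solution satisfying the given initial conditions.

x(t) = -9e^(-2t)sin(4t) + e^(-2t)cos(4t), z(t) = -14e^(-2t)sin(4t) - 3e^(-2t)cos(4t)

Coefficient matrix A = [[-14, 8], [-20, 10]].
Characteristic polynomial det(A - λI) = λ^2 + 4λ + 20 = 0.
Eigenvalues λ = -2 ± 4i (complex conjugate pair).
For λ=-2+4i: an eigenvector is (-1,-2) - i(-1,-1) = (-1 + i, -2 + i).
A real fundamental pair from Re and Im of e^((-2+4i)t)v: X_1 = e^(-2t)(cos(4t)·(-1,-2) + sin(4t)·(-1,-1)), X_2 = e^(-2t)(sin(4t)·(-1,-2) - cos(4t)·(-1,-1)).
General solution: c_1X_1 + c_2X_2.
Applying x(0)=1, z(0)=-3 gives c_1=4, c_2=5.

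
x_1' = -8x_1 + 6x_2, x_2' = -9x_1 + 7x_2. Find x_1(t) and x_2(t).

Coefficient matrix A = [[-8, 6], [-9, 7]].
Characteristic polynomial det(A - λI) = λ^2 + λ - 2 = 0.
Eigenvalues λ = -2, 1.
For λ=-2: (A-λI) row 1 is [-6, 6], so an eigenvector is (-1, -1).
For λ=1: (A-λI) row 1 is [-9, 6], so an eigenvector is (2, 3).
General solution: K_1e^(-2t)(-1,-1) + K_2e^(t)(2,3).

x_1(t) = -K_1e^(-2t) + 2K_2e^(t), x_2(t) = -K_1e^(-2t) + 3K_2e^(t)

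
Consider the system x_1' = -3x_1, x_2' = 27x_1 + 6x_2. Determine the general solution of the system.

Coefficient matrix A = [[-3, 0], [27, 6]].
Characteristic polynomial det(A - λI) = λ^2 - 3λ - 18 = 0.
Eigenvalues λ = 6, -3.
For λ=6: (A-λI) row 1 is [-9, 0], so an eigenvector is (0, -1).
For λ=-3: (A-λI) row 2 is [27, 9], so an eigenvector is (1, -3).
General solution: K_1e^(6t)(0,-1) + K_2e^(-3t)(1,-3).

x_1(t) = K_2e^(-3t), x_2(t) = -K_1e^(6t) - 3K_2e^(-3t)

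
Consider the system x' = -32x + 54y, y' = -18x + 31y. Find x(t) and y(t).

x(t) = 2C_1e^(-5t) - 3C_2e^(4t), y(t) = C_1e^(-5t) - 2C_2e^(4t)

Coefficient matrix A = [[-32, 54], [-18, 31]].
Characteristic polynomial det(A - λI) = λ^2 + λ - 20 = 0.
Eigenvalues λ = -5, 4.
For λ=-5: (A-λI) row 1 is [-27, 54], so an eigenvector is (2, 1).
For λ=4: (A-λI) row 1 is [-36, 54], so an eigenvector is (-3, -2).
General solution: C_1e^(-5t)(2,1) + C_2e^(4t)(-3,-2).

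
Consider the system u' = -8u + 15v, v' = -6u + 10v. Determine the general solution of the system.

u(t) = -K_1e^(t)sin(3t) + 2K_1e^(t)cos(3t) + 2K_2e^(t)sin(3t) + K_2e^(t)cos(3t), v(t) = -K_1e^(t)sin(3t) + K_1e^(t)cos(3t) + K_2e^(t)sin(3t) + K_2e^(t)cos(3t)

Coefficient matrix A = [[-8, 15], [-6, 10]].
Characteristic polynomial det(A - λI) = λ^2 - 2λ + 10 = 0.
Eigenvalues λ = 1 ± 3i (complex conjugate pair).
For λ=1+3i: an eigenvector is (2,1) - i(-1,-1) = (2 + i, 1 + i).
A real fundamental pair from Re and Im of e^((1+3i)t)v: X_1 = e^(t)(cos(3t)·(2,1) + sin(3t)·(-1,-1)), X_2 = e^(t)(sin(3t)·(2,1) - cos(3t)·(-1,-1)).
General solution: K_1X_1 + K_2X_2.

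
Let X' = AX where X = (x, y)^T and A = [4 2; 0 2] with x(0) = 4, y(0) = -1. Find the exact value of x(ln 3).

252

A = [[4,2],[0,2]]; eigenvalues λ = 2, 4.
Eigenvectors: (1,-1) for λ=2, (1,0) for λ=4.
From the initial condition, c_1 = 1, c_2 = 3.
x(ln 3) = (1)(3^2)(1) + (3)(3^4)(1) = 252.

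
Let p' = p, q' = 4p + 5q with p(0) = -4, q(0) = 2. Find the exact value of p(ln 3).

A = [[1,0],[4,5]]; eigenvalues λ = 5, 1.
Eigenvectors: (0,-1) for λ=5, (-1,1) for λ=1.
From the initial condition, c_1 = 2, c_2 = 4.
p(ln 3) = (2)(3^5)(0) + (4)(3^1)(-1) = -12.

-12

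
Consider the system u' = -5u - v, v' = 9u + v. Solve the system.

u(t) = K_1e^(-2t) + K_2te^(-2t) - K_2e^(-2t), v(t) = -3K_1e^(-2t) - 3K_2te^(-2t) + 2K_2e^(-2t)

Coefficient matrix A = [[-5, -1], [9, 1]].
Characteristic polynomial det(A - λI) = λ^2 + 4λ + 4 = 0.
Single eigenvalue λ = -2 with algebraic multiplicity 2.
Eigenvector v = (1,-3); generalized eigenvector w with (A-λI)w=v is (-1,2).
General solution: e^(-2t)[K_1·v + K_2·(t·v + w)].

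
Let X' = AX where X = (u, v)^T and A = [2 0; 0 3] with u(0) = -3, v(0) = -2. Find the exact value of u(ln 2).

-12

A = [[2,0],[0,3]]; eigenvalues λ = 3, 2.
Eigenvectors: (0,1) for λ=3, (-1,0) for λ=2.
From the initial condition, c_1 = -2, c_2 = 3.
u(ln 2) = (-2)(2^3)(0) + (3)(2^2)(-1) = -12.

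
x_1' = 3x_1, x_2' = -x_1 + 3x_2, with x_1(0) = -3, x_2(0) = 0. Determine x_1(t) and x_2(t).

Coefficient matrix A = [[3, 0], [-1, 3]].
Characteristic polynomial det(A - λI) = λ^2 - 6λ + 9 = 0.
Single eigenvalue λ = 3 with algebraic multiplicity 2.
Eigenvector v = (0,-1); generalized eigenvector w with (A-λI)w=v is (1,1).
General solution: e^(3t)[K_1·v + K_2·(t·v + w)].
Applying x_1(0)=-3, x_2(0)=0 gives K_1=-3, K_2=-3.

x_1(t) = -3e^(3t), x_2(t) = 3te^(3t)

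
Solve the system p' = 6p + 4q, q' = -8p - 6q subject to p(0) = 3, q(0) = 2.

p(t) = 8e^(2t) - 5e^(-2t), q(t) = -8e^(2t) + 10e^(-2t)

Coefficient matrix A = [[6, 4], [-8, -6]].
Characteristic polynomial det(A - λI) = λ^2 - 4 = 0.
Eigenvalues λ = -2, 2.
For λ=-2: (A-λI) row 1 is [8, 4], so an eigenvector is (-1, 2).
For λ=2: (A-λI) row 1 is [4, 4], so an eigenvector is (-1, 1).
General solution: K_1e^(-2t)(-1,2) + K_2e^(2t)(-1,1).
Applying p(0)=3, q(0)=2 gives K_1=5, K_2=-8.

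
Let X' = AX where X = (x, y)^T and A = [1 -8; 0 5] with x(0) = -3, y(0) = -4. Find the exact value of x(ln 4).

8148

A = [[1,-8],[0,5]]; eigenvalues λ = 1, 5.
Eigenvectors: (-1,0) for λ=1, (2,-1) for λ=5.
From the initial condition, c_1 = 11, c_2 = 4.
x(ln 4) = (11)(4^1)(-1) + (4)(4^5)(2) = 8148.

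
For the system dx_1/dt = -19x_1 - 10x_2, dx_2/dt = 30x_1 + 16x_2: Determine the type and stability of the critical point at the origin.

A = [[-19,-10],[30,16]]; det(A-λI) = λ^2 + 3λ - 4.
λ = -4, 1: opposite signs.

saddle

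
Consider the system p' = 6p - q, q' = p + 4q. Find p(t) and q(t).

Coefficient matrix A = [[6, -1], [1, 4]].
Characteristic polynomial det(A - λI) = λ^2 - 10λ + 25 = 0.
Single eigenvalue λ = 5 with algebraic multiplicity 2.
Eigenvector v = (-1,-1); generalized eigenvector w with (A-λI)w=v is (0,1).
General solution: e^(5t)[K_1·v + K_2·(t·v + w)].

p(t) = -K_1e^(5t) - K_2te^(5t), q(t) = -K_1e^(5t) - K_2te^(5t) + K_2e^(5t)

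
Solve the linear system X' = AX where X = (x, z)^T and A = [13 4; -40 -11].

x(t) = -K_1e^(t)sin(4t) + K_2e^(t)cos(4t), z(t) = 3K_1e^(t)sin(4t) - K_1e^(t)cos(4t) - K_2e^(t)sin(4t) - 3K_2e^(t)cos(4t)

Coefficient matrix A = [[13, 4], [-40, -11]].
Characteristic polynomial det(A - λI) = λ^2 - 2λ + 17 = 0.
Eigenvalues λ = 1 ± 4i (complex conjugate pair).
For λ=1+4i: an eigenvector is (0,-1) - i(-1,3) = (0 + i, -1 - 3i).
A real fundamental pair from Re and Im of e^((1+4i)t)v: X_1 = e^(t)(cos(4t)·(0,-1) + sin(4t)·(-1,3)), X_2 = e^(t)(sin(4t)·(0,-1) - cos(4t)·(-1,3)).
General solution: K_1X_1 + K_2X_2.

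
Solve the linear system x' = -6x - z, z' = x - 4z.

x(t) = -K_1e^(-5t) - K_2te^(-5t) + 2K_2e^(-5t), z(t) = K_1e^(-5t) + K_2te^(-5t) - K_2e^(-5t)

Coefficient matrix A = [[-6, -1], [1, -4]].
Characteristic polynomial det(A - λI) = λ^2 + 10λ + 25 = 0.
Single eigenvalue λ = -5 with algebraic multiplicity 2.
Eigenvector v = (-1,1); generalized eigenvector w with (A-λI)w=v is (2,-1).
General solution: e^(-5t)[K_1·v + K_2·(t·v + w)].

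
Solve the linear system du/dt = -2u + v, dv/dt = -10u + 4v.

u(t) = C_1e^(t)cos(t) + C_2e^(t)sin(t), v(t) = -C_1e^(t)sin(t) + 3C_1e^(t)cos(t) + 3C_2e^(t)sin(t) + C_2e^(t)cos(t)

Coefficient matrix A = [[-2, 1], [-10, 4]].
Characteristic polynomial det(A - λI) = λ^2 - 2λ + 2 = 0.
Eigenvalues λ = 1 ± i (complex conjugate pair).
For λ=1+i: an eigenvector is (1,3) - i(0,-1) = (1, 3 + i).
A real fundamental pair from Re and Im of e^((1+i)t)v: X_1 = e^(t)(cos(t)·(1,3) + sin(t)·(0,-1)), X_2 = e^(t)(sin(t)·(1,3) - cos(t)·(0,-1)).
General solution: C_1X_1 + C_2X_2.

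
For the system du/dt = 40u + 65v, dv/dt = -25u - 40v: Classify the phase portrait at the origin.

center

A = [[40,65],[-25,-40]]; det(A-λI) = λ^2 + 25.
λ = 0 ± 5i: zero real part.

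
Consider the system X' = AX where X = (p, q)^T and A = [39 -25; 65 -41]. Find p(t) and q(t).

p(t) = c_1e^(-t)sin(5t) + 2c_1e^(-t)cos(5t) + 2c_2e^(-t)sin(5t) - c_2e^(-t)cos(5t), q(t) = 2c_1e^(-t)sin(5t) + 3c_1e^(-t)cos(5t) + 3c_2e^(-t)sin(5t) - 2c_2e^(-t)cos(5t)

Coefficient matrix A = [[39, -25], [65, -41]].
Characteristic polynomial det(A - λI) = λ^2 + 2λ + 26 = 0.
Eigenvalues λ = -1 ± 5i (complex conjugate pair).
For λ=-1+5i: an eigenvector is (2,3) - i(1,2) = (2 - i, 3 - 2i).
A real fundamental pair from Re and Im of e^((-1+5i)t)v: X_1 = e^(-t)(cos(5t)·(2,3) + sin(5t)·(1,2)), X_2 = e^(-t)(sin(5t)·(2,3) - cos(5t)·(1,2)).
General solution: c_1X_1 + c_2X_2.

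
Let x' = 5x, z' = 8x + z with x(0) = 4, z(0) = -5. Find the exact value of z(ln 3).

A = [[5,0],[8,1]]; eigenvalues λ = 1, 5.
Eigenvectors: (0,-1) for λ=1, (-1,-2) for λ=5.
From the initial condition, c_1 = 13, c_2 = -4.
z(ln 3) = (13)(3^1)(-1) + (-4)(3^5)(-2) = 1905.

1905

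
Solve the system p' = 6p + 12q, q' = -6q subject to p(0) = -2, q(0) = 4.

p(t) = 2e^(6t) - 4e^(-6t), q(t) = 4e^(-6t)

Coefficient matrix A = [[6, 12], [0, -6]].
Characteristic polynomial det(A - λI) = λ^2 - 36 = 0.
Eigenvalues λ = 6, -6.
For λ=6: (A-λI) row 1 is [0, 12], so an eigenvector is (-1, 0).
For λ=-6: (A-λI) row 1 is [12, 12], so an eigenvector is (1, -1).
General solution: c_1e^(6t)(-1,0) + c_2e^(-6t)(1,-1).
Applying p(0)=-2, q(0)=4 gives c_1=-2, c_2=-4.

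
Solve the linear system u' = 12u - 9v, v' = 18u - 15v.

Coefficient matrix A = [[12, -9], [18, -15]].
Characteristic polynomial det(A - λI) = λ^2 + 3λ - 18 = 0.
Eigenvalues λ = -6, 3.
For λ=-6: (A-λI) row 1 is [18, -9], so an eigenvector is (1, 2).
For λ=3: (A-λI) row 1 is [9, -9], so an eigenvector is (1, 1).
General solution: C_1e^(-6t)(1,2) + C_2e^(3t)(1,1).

u(t) = C_1e^(-6t) + C_2e^(3t), v(t) = 2C_1e^(-6t) + C_2e^(3t)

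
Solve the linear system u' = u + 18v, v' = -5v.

u(t) = -3c_1e^(-5t) + c_2e^(t), v(t) = c_1e^(-5t)

Coefficient matrix A = [[1, 18], [0, -5]].
Characteristic polynomial det(A - λI) = λ^2 + 4λ - 5 = 0.
Eigenvalues λ = -5, 1.
For λ=-5: (A-λI) row 1 is [6, 18], so an eigenvector is (-3, 1).
For λ=1: (A-λI) row 1 is [0, 18], so an eigenvector is (1, 0).
General solution: c_1e^(-5t)(-3,1) + c_2e^(t)(1,0).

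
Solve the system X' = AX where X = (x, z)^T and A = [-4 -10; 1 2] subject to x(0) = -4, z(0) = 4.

Coefficient matrix A = [[-4, -10], [1, 2]].
Characteristic polynomial det(A - λI) = λ^2 + 2λ + 2 = 0.
Eigenvalues λ = -1 ± i (complex conjugate pair).
For λ=-1+i: an eigenvector is (1,0) - i(-3,1) = (1 + 3i, 0 - i).
A real fundamental pair from Re and Im of e^((-1+i)t)v: X_1 = e^(-t)(cos(t)·(1,0) + sin(t)·(-3,1)), X_2 = e^(-t)(sin(t)·(1,0) - cos(t)·(-3,1)).
General solution: c_1X_1 + c_2X_2.
Applying x(0)=-4, z(0)=4 gives c_1=8, c_2=-4.

x(t) = -28e^(-t)sin(t) - 4e^(-t)cos(t), z(t) = 8e^(-t)sin(t) + 4e^(-t)cos(t)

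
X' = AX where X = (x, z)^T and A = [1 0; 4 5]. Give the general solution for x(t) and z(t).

Coefficient matrix A = [[1, 0], [4, 5]].
Characteristic polynomial det(A - λI) = λ^2 - 6λ + 5 = 0.
Eigenvalues λ = 5, 1.
For λ=5: (A-λI) row 1 is [-4, 0], so an eigenvector is (0, 1).
For λ=1: (A-λI) row 2 is [4, 4], so an eigenvector is (-1, 1).
General solution: C_1e^(5t)(0,1) + C_2e^(t)(-1,1).

x(t) = -C_2e^(t), z(t) = C_1e^(5t) + C_2e^(t)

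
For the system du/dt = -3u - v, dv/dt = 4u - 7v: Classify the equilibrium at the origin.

A = [[-3,-1],[4,-7]]; det(A-λI) = λ^2 + 10λ + 25.
repeated λ = -5 with a single eigenvector.

stable improper node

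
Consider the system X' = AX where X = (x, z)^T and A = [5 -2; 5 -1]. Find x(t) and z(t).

x(t) = -C_1e^(2t)sin(t) + C_1e^(2t)cos(t) + C_2e^(2t)sin(t) + C_2e^(2t)cos(t), z(t) = -C_1e^(2t)sin(t) + 2C_1e^(2t)cos(t) + 2C_2e^(2t)sin(t) + C_2e^(2t)cos(t)

Coefficient matrix A = [[5, -2], [5, -1]].
Characteristic polynomial det(A - λI) = λ^2 - 4λ + 5 = 0.
Eigenvalues λ = 2 ± i (complex conjugate pair).
For λ=2+i: an eigenvector is (1,2) - i(-1,-1) = (1 + i, 2 + i).
A real fundamental pair from Re and Im of e^((2+i)t)v: X_1 = e^(2t)(cos(t)·(1,2) + sin(t)·(-1,-1)), X_2 = e^(2t)(sin(t)·(1,2) - cos(t)·(-1,-1)).
General solution: C_1X_1 + C_2X_2.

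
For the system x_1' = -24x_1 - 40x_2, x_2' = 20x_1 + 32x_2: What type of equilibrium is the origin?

A = [[-24,-40],[20,32]]; det(A-λI) = λ^2 - 8λ + 32.
λ = 4 ± 4i: positive real part.

unstable spiral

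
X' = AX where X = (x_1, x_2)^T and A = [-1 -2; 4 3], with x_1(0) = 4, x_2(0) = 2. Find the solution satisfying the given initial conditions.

Coefficient matrix A = [[-1, -2], [4, 3]].
Characteristic polynomial det(A - λI) = λ^2 - 2λ + 5 = 0.
Eigenvalues λ = 1 ± 2i (complex conjugate pair).
For λ=1+2i: an eigenvector is (1,-1) - i(0,1) = (1, -1 - i).
A real fundamental pair from Re and Im of e^((1+2i)t)v: X_1 = e^(t)(cos(2t)·(1,-1) + sin(2t)·(0,1)), X_2 = e^(t)(sin(2t)·(1,-1) - cos(2t)·(0,1)).
General solution: C_1X_1 + C_2X_2.
Applying x_1(0)=4, x_2(0)=2 gives C_1=4, C_2=-6.

x_1(t) = -6e^(t)sin(2t) + 4e^(t)cos(2t), x_2(t) = 10e^(t)sin(2t) + 2e^(t)cos(2t)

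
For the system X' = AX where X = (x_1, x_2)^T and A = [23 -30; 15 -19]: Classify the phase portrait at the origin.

A = [[23,-30],[15,-19]]; det(A-λI) = λ^2 - 4λ + 13.
λ = 2 ± 3i: positive real part.

unstable spiral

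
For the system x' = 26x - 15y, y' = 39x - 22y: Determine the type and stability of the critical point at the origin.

unstable spiral

A = [[26,-15],[39,-22]]; det(A-λI) = λ^2 - 4λ + 13.
λ = 2 ± 3i: positive real part.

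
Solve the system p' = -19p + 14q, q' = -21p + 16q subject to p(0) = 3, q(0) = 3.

Coefficient matrix A = [[-19, 14], [-21, 16]].
Characteristic polynomial det(A - λI) = λ^2 + 3λ - 10 = 0.
Eigenvalues λ = -5, 2.
For λ=-5: (A-λI) row 1 is [-14, 14], so an eigenvector is (1, 1).
For λ=2: (A-λI) row 1 is [-21, 14], so an eigenvector is (-2, -3).
General solution: K_1e^(-5t)(1,1) + K_2e^(2t)(-2,-3).
Applying p(0)=3, q(0)=3 gives K_1=3, K_2=0.

p(t) = 3e^(-5t), q(t) = 3e^(-5t)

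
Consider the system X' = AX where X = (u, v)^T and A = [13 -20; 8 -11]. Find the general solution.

u(t) = -C_1e^(t)sin(4t) - 2C_1e^(t)cos(4t) - 2C_2e^(t)sin(4t) + C_2e^(t)cos(4t), v(t) = -C_1e^(t)sin(4t) - C_1e^(t)cos(4t) - C_2e^(t)sin(4t) + C_2e^(t)cos(4t)

Coefficient matrix A = [[13, -20], [8, -11]].
Characteristic polynomial det(A - λI) = λ^2 - 2λ + 17 = 0.
Eigenvalues λ = 1 ± 4i (complex conjugate pair).
For λ=1+4i: an eigenvector is (-2,-1) - i(-1,-1) = (-2 + i, -1 + i).
A real fundamental pair from Re and Im of e^((1+4i)t)v: X_1 = e^(t)(cos(4t)·(-2,-1) + sin(4t)·(-1,-1)), X_2 = e^(t)(sin(4t)·(-2,-1) - cos(4t)·(-1,-1)).
General solution: C_1X_1 + C_2X_2.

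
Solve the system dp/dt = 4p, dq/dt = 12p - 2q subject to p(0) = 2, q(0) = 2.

p(t) = 2e^(4t), q(t) = 4e^(4t) - 2e^(-2t)

Coefficient matrix A = [[4, 0], [12, -2]].
Characteristic polynomial det(A - λI) = λ^2 - 2λ - 8 = 0.
Eigenvalues λ = 4, -2.
For λ=4: (A-λI) row 2 is [12, -6], so an eigenvector is (1, 2).
For λ=-2: (A-λI) row 1 is [6, 0], so an eigenvector is (0, 1).
General solution: C_1e^(4t)(1,2) + C_2e^(-2t)(0,1).
Applying p(0)=2, q(0)=2 gives C_1=2, C_2=-2.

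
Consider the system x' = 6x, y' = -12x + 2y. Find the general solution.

x(t) = -c_2e^(6t), y(t) = -c_1e^(2t) + 3c_2e^(6t)

Coefficient matrix A = [[6, 0], [-12, 2]].
Characteristic polynomial det(A - λI) = λ^2 - 8λ + 12 = 0.
Eigenvalues λ = 2, 6.
For λ=2: (A-λI) row 1 is [4, 0], so an eigenvector is (0, -1).
For λ=6: (A-λI) row 2 is [-12, -4], so an eigenvector is (-1, 3).
General solution: c_1e^(2t)(0,-1) + c_2e^(6t)(-1,3).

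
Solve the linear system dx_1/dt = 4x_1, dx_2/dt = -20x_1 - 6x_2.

x_1(t) = -C_2e^(4t), x_2(t) = C_1e^(-6t) + 2C_2e^(4t)

Coefficient matrix A = [[4, 0], [-20, -6]].
Characteristic polynomial det(A - λI) = λ^2 + 2λ - 24 = 0.
Eigenvalues λ = -6, 4.
For λ=-6: (A-λI) row 1 is [10, 0], so an eigenvector is (0, 1).
For λ=4: (A-λI) row 2 is [-20, -10], so an eigenvector is (-1, 2).
General solution: C_1e^(-6t)(0,1) + C_2e^(4t)(-1,2).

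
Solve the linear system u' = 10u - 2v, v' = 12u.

u(t) = K_1e^(4t) - K_2e^(6t), v(t) = 3K_1e^(4t) - 2K_2e^(6t)

Coefficient matrix A = [[10, -2], [12, 0]].
Characteristic polynomial det(A - λI) = λ^2 - 10λ + 24 = 0.
Eigenvalues λ = 4, 6.
For λ=4: (A-λI) row 1 is [6, -2], so an eigenvector is (1, 3).
For λ=6: (A-λI) row 1 is [4, -2], so an eigenvector is (-1, -2).
General solution: K_1e^(4t)(1,3) + K_2e^(6t)(-1,-2).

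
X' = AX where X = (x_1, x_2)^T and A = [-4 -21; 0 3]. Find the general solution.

x_1(t) = K_1e^(-4t) + 3K_2e^(3t), x_2(t) = -K_2e^(3t)

Coefficient matrix A = [[-4, -21], [0, 3]].
Characteristic polynomial det(A - λI) = λ^2 + λ - 12 = 0.
Eigenvalues λ = -4, 3.
For λ=-4: (A-λI) row 1 is [0, -21], so an eigenvector is (1, 0).
For λ=3: (A-λI) row 1 is [-7, -21], so an eigenvector is (3, -1).
General solution: K_1e^(-4t)(1,0) + K_2e^(3t)(3,-1).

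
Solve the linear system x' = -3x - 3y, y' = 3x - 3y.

Coefficient matrix A = [[-3, -3], [3, -3]].
Characteristic polynomial det(A - λI) = λ^2 + 6λ + 18 = 0.
Eigenvalues λ = -3 ± 3i (complex conjugate pair).
For λ=-3+3i: an eigenvector is (0,1) - i(-1,0) = (0 + i, 1).
A real fundamental pair from Re and Im of e^((-3+3i)t)v: X_1 = e^(-3t)(cos(3t)·(0,1) + sin(3t)·(-1,0)), X_2 = e^(-3t)(sin(3t)·(0,1) - cos(3t)·(-1,0)).
General solution: K_1X_1 + K_2X_2.

x(t) = -K_1e^(-3t)sin(3t) + K_2e^(-3t)cos(3t), y(t) = K_1e^(-3t)cos(3t) + K_2e^(-3t)sin(3t)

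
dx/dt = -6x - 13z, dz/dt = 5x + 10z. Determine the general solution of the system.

x(t) = 3C_1e^(2t)sin(t) - 2C_1e^(2t)cos(t) - 2C_2e^(2t)sin(t) - 3C_2e^(2t)cos(t), z(t) = -2C_1e^(2t)sin(t) + C_1e^(2t)cos(t) + C_2e^(2t)sin(t) + 2C_2e^(2t)cos(t)

Coefficient matrix A = [[-6, -13], [5, 10]].
Characteristic polynomial det(A - λI) = λ^2 - 4λ + 5 = 0.
Eigenvalues λ = 2 ± i (complex conjugate pair).
For λ=2+i: an eigenvector is (-2,1) - i(3,-2) = (-2 - 3i, 1 + 2i).
A real fundamental pair from Re and Im of e^((2+i)t)v: X_1 = e^(2t)(cos(t)·(-2,1) + sin(t)·(3,-2)), X_2 = e^(2t)(sin(t)·(-2,1) - cos(t)·(3,-2)).
General solution: C_1X_1 + C_2X_2.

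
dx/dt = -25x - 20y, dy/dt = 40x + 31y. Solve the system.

Coefficient matrix A = [[-25, -20], [40, 31]].
Characteristic polynomial det(A - λI) = λ^2 - 6λ + 25 = 0.
Eigenvalues λ = 3 ± 4i (complex conjugate pair).
For λ=3+4i: an eigenvector is (1,-1) - i(-2,3) = (1 + 2i, -1 - 3i).
A real fundamental pair from Re and Im of e^((3+4i)t)v: X_1 = e^(3t)(cos(4t)·(1,-1) + sin(4t)·(-2,3)), X_2 = e^(3t)(sin(4t)·(1,-1) - cos(4t)·(-2,3)).
General solution: c_1X_1 + c_2X_2.

x(t) = -2c_1e^(3t)sin(4t) + c_1e^(3t)cos(4t) + c_2e^(3t)sin(4t) + 2c_2e^(3t)cos(4t), y(t) = 3c_1e^(3t)sin(4t) - c_1e^(3t)cos(4t) - c_2e^(3t)sin(4t) - 3c_2e^(3t)cos(4t)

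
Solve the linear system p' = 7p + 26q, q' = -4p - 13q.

p(t) = 3c_1e^(-3t)sin(2t) - 2c_1e^(-3t)cos(2t) - 2c_2e^(-3t)sin(2t) - 3c_2e^(-3t)cos(2t), q(t) = -c_1e^(-3t)sin(2t) + c_1e^(-3t)cos(2t) + c_2e^(-3t)sin(2t) + c_2e^(-3t)cos(2t)

Coefficient matrix A = [[7, 26], [-4, -13]].
Characteristic polynomial det(A - λI) = λ^2 + 6λ + 13 = 0.
Eigenvalues λ = -3 ± 2i (complex conjugate pair).
For λ=-3+2i: an eigenvector is (-2,1) - i(3,-1) = (-2 - 3i, 1 + i).
A real fundamental pair from Re and Im of e^((-3+2i)t)v: X_1 = e^(-3t)(cos(2t)·(-2,1) + sin(2t)·(3,-1)), X_2 = e^(-3t)(sin(2t)·(-2,1) - cos(2t)·(3,-1)).
General solution: c_1X_1 + c_2X_2.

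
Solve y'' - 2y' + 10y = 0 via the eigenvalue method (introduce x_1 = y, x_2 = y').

y(t) = K_1e^(t)cos(3t) + K_2e^(t)sin(3t)

Let x_1 = y, x_2 = y'. Then x_1' = x_2 and x_2' = -10x_1 + 2x_2.
A = [[0,1],[-10,2]]; det(A-λI) = λ^2 - 2λ + 10.
Eigenvalues λ = 1 ± 3i.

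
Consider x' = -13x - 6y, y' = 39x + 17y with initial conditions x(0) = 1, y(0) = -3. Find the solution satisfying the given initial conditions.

Coefficient matrix A = [[-13, -6], [39, 17]].
Characteristic polynomial det(A - λI) = λ^2 - 4λ + 13 = 0.
Eigenvalues λ = 2 ± 3i (complex conjugate pair).
For λ=2+3i: an eigenvector is (1,-3) - i(1,-2) = (1 - i, -3 + 2i).
A real fundamental pair from Re and Im of e^((2+3i)t)v: X_1 = e^(2t)(cos(3t)·(1,-3) + sin(3t)·(1,-2)), X_2 = e^(2t)(sin(3t)·(1,-3) - cos(3t)·(1,-2)).
General solution: c_1X_1 + c_2X_2.
Applying x(0)=1, y(0)=-3 gives c_1=1, c_2=0.

x(t) = e^(2t)sin(3t) + e^(2t)cos(3t), y(t) = -2e^(2t)sin(3t) - 3e^(2t)cos(3t)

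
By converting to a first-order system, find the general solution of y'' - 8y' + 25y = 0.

y(t) = c_1e^(4t)cos(3t) + c_2e^(4t)sin(3t)

Let x_1 = y, x_2 = y'. Then x_1' = x_2 and x_2' = -25x_1 + 8x_2.
A = [[0,1],[-25,8]]; det(A-λI) = λ^2 - 8λ + 25.
Eigenvalues λ = 4 ± 3i.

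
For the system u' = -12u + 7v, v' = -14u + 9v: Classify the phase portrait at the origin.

saddle

A = [[-12,7],[-14,9]]; det(A-λI) = λ^2 + 3λ - 10.
λ = 2, -5: opposite signs.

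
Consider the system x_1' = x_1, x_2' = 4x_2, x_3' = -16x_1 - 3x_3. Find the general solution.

Coefficient matrix A = [[1, 0, 0], [0, 4, 0], [-16, 0, -3]].
det(A - λI) = 0 gives eigenvalues λ = -3, 4, 1.
For λ=-3: eigenvector (0,0,1).
For λ=4: eigenvector (0,1,0).
For λ=1: eigenvector (1,0,-4).
General solution: C_1e^(-3t)(0,0,1) + C_2e^(4t)(0,1,0) + C_3e^(t)(1,0,-4).

x_1(t) = C_3e^(t), x_2(t) = C_2e^(4t), x_3(t) = C_1e^(-3t) - 4C_3e^(t)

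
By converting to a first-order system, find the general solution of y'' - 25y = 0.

y(t) = c_1e^(-5t) + c_2e^(5t)

Let x_1 = y, x_2 = y'. Then x_1' = x_2 and x_2' = 25x_1.
A = [[0,1],[25,0]]; det(A-λI) = λ^2 - 25.
Eigenvalues λ = -5, 5 with eigenvectors (1,-5), (1,5).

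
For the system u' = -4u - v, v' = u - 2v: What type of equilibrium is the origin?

A = [[-4,-1],[1,-2]]; det(A-λI) = λ^2 + 6λ + 9.
repeated λ = -3 with a single eigenvector.

stable improper node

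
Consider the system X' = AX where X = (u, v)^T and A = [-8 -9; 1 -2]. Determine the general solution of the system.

u(t) = 3K_1e^(-5t) + 3K_2te^(-5t) + 2K_2e^(-5t), v(t) = -K_1e^(-5t) - K_2te^(-5t) - K_2e^(-5t)

Coefficient matrix A = [[-8, -9], [1, -2]].
Characteristic polynomial det(A - λI) = λ^2 + 10λ + 25 = 0.
Single eigenvalue λ = -5 with algebraic multiplicity 2.
Eigenvector v = (3,-1); generalized eigenvector w with (A-λI)w=v is (2,-1).
General solution: e^(-5t)[K_1·v + K_2·(t·v + w)].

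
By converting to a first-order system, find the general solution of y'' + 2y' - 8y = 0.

y(t) = K_1e^(-4t) + K_2e^(2t)

Let x_1 = y, x_2 = y'. Then x_1' = x_2 and x_2' = 8x_1 - 2x_2.
A = [[0,1],[8,-2]]; det(A-λI) = λ^2 + 2λ - 8.
Eigenvalues λ = -4, 2 with eigenvectors (1,-4), (1,2).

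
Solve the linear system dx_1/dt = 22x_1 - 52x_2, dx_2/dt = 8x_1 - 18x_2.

x_1(t) = 3c_1e^(2t)sin(4t) - 2c_1e^(2t)cos(4t) - 2c_2e^(2t)sin(4t) - 3c_2e^(2t)cos(4t), x_2(t) = c_1e^(2t)sin(4t) - c_1e^(2t)cos(4t) - c_2e^(2t)sin(4t) - c_2e^(2t)cos(4t)

Coefficient matrix A = [[22, -52], [8, -18]].
Characteristic polynomial det(A - λI) = λ^2 - 4λ + 20 = 0.
Eigenvalues λ = 2 ± 4i (complex conjugate pair).
For λ=2+4i: an eigenvector is (-2,-1) - i(3,1) = (-2 - 3i, -1 - i).
A real fundamental pair from Re and Im of e^((2+4i)t)v: X_1 = e^(2t)(cos(4t)·(-2,-1) + sin(4t)·(3,1)), X_2 = e^(2t)(sin(4t)·(-2,-1) - cos(4t)·(3,1)).
General solution: c_1X_1 + c_2X_2.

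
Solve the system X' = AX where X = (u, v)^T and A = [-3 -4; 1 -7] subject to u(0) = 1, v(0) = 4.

u(t) = -14te^(-5t) + e^(-5t), v(t) = -7te^(-5t) + 4e^(-5t)

Coefficient matrix A = [[-3, -4], [1, -7]].
Characteristic polynomial det(A - λI) = λ^2 + 10λ + 25 = 0.
Single eigenvalue λ = -5 with algebraic multiplicity 2.
Eigenvector v = (-2,-1); generalized eigenvector w with (A-λI)w=v is (-1,0).
General solution: e^(-5t)[c_1·v + c_2·(t·v + w)].
Applying u(0)=1, v(0)=4 gives c_1=-4, c_2=7.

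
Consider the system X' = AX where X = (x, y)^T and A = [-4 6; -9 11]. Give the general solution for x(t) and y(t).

Coefficient matrix A = [[-4, 6], [-9, 11]].
Characteristic polynomial det(A - λI) = λ^2 - 7λ + 10 = 0.
Eigenvalues λ = 2, 5.
For λ=2: (A-λI) row 1 is [-6, 6], so an eigenvector is (-1, -1).
For λ=5: (A-λI) row 1 is [-9, 6], so an eigenvector is (-2, -3).
General solution: c_1e^(2t)(-1,-1) + c_2e^(5t)(-2,-3).

x(t) = -c_1e^(2t) - 2c_2e^(5t), y(t) = -c_1e^(2t) - 3c_2e^(5t)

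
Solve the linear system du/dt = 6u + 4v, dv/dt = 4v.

u(t) = -2C_1e^(4t) + C_2e^(6t), v(t) = C_1e^(4t)

Coefficient matrix A = [[6, 4], [0, 4]].
Characteristic polynomial det(A - λI) = λ^2 - 10λ + 24 = 0.
Eigenvalues λ = 4, 6.
For λ=4: (A-λI) row 1 is [2, 4], so an eigenvector is (-2, 1).
For λ=6: (A-λI) row 1 is [0, 4], so an eigenvector is (1, 0).
General solution: C_1e^(4t)(-2,1) + C_2e^(6t)(1,0).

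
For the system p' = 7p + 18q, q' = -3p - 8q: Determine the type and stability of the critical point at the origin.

saddle

A = [[7,18],[-3,-8]]; det(A-λI) = λ^2 + λ - 2.
λ = -2, 1: opposite signs.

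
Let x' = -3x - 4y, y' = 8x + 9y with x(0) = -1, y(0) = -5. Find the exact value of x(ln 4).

6116

A = [[-3,-4],[8,9]]; eigenvalues λ = 1, 5.
Eigenvectors: (-1,1) for λ=1, (1,-2) for λ=5.
From the initial condition, c_1 = 7, c_2 = 6.
x(ln 4) = (7)(4^1)(-1) + (6)(4^5)(1) = 6116.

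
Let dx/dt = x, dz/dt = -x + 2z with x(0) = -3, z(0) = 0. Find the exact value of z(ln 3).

A = [[1,0],[-1,2]]; eigenvalues λ = 2, 1.
Eigenvectors: (0,1) for λ=2, (-1,-1) for λ=1.
From the initial condition, c_1 = 3, c_2 = 3.
z(ln 3) = (3)(3^2)(1) + (3)(3^1)(-1) = 18.

18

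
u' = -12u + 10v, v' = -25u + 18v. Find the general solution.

u(t) = c_1e^(3t)sin(5t) - c_1e^(3t)cos(5t) - c_2e^(3t)sin(5t) - c_2e^(3t)cos(5t), v(t) = 2c_1e^(3t)sin(5t) - c_1e^(3t)cos(5t) - c_2e^(3t)sin(5t) - 2c_2e^(3t)cos(5t)

Coefficient matrix A = [[-12, 10], [-25, 18]].
Characteristic polynomial det(A - λI) = λ^2 - 6λ + 34 = 0.
Eigenvalues λ = 3 ± 5i (complex conjugate pair).
For λ=3+5i: an eigenvector is (-1,-1) - i(1,2) = (-1 - i, -1 - 2i).
A real fundamental pair from Re and Im of e^((3+5i)t)v: X_1 = e^(3t)(cos(5t)·(-1,-1) + sin(5t)·(1,2)), X_2 = e^(3t)(sin(5t)·(-1,-1) - cos(5t)·(1,2)).
General solution: c_1X_1 + c_2X_2.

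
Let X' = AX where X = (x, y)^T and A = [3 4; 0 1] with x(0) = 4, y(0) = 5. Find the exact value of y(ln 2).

A = [[3,4],[0,1]]; eigenvalues λ = 1, 3.
Eigenvectors: (-2,1) for λ=1, (1,0) for λ=3.
From the initial condition, c_1 = 5, c_2 = 14.
y(ln 2) = (5)(2^1)(1) + (14)(2^3)(0) = 10.

10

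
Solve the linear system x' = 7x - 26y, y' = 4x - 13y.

x(t) = -3c_1e^(-3t)sin(2t) + 2c_1e^(-3t)cos(2t) + 2c_2e^(-3t)sin(2t) + 3c_2e^(-3t)cos(2t), y(t) = -c_1e^(-3t)sin(2t) + c_1e^(-3t)cos(2t) + c_2e^(-3t)sin(2t) + c_2e^(-3t)cos(2t)

Coefficient matrix A = [[7, -26], [4, -13]].
Characteristic polynomial det(A - λI) = λ^2 + 6λ + 13 = 0.
Eigenvalues λ = -3 ± 2i (complex conjugate pair).
For λ=-3+2i: an eigenvector is (2,1) - i(-3,-1) = (2 + 3i, 1 + i).
A real fundamental pair from Re and Im of e^((-3+2i)t)v: X_1 = e^(-3t)(cos(2t)·(2,1) + sin(2t)·(-3,-1)), X_2 = e^(-3t)(sin(2t)·(2,1) - cos(2t)·(-3,-1)).
General solution: c_1X_1 + c_2X_2.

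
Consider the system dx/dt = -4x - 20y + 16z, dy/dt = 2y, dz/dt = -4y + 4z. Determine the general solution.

Coefficient matrix A = [[-4, -20, 16], [0, 2, 0], [0, -4, 4]].
det(A - λI) = 0 gives eigenvalues λ = -4, 4, 2.
For λ=-4: eigenvector (1,0,0).
For λ=4: eigenvector (2,0,1).
For λ=2: eigenvector (2,1,2).
General solution: c_1e^(-4t)(1,0,0) + c_2e^(4t)(2,0,1) + c_3e^(2t)(2,1,2).

x(t) = c_1e^(-4t) + 2c_2e^(4t) + 2c_3e^(2t), y(t) = c_3e^(2t), z(t) = c_2e^(4t) + 2c_3e^(2t)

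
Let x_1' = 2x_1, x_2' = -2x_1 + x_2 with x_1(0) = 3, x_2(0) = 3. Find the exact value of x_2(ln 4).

A = [[2,0],[-2,1]]; eigenvalues λ = 1, 2.
Eigenvectors: (0,1) for λ=1, (-1,2) for λ=2.
From the initial condition, c_1 = 9, c_2 = -3.
x_2(ln 4) = (9)(4^1)(1) + (-3)(4^2)(2) = -60.

-60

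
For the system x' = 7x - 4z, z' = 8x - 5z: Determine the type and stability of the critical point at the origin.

A = [[7,-4],[8,-5]]; det(A-λI) = λ^2 - 2λ - 3.
λ = -1, 3: opposite signs.

saddle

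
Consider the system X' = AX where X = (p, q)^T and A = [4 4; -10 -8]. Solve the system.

Coefficient matrix A = [[4, 4], [-10, -8]].
Characteristic polynomial det(A - λI) = λ^2 + 4λ + 8 = 0.
Eigenvalues λ = -2 ± 2i (complex conjugate pair).
For λ=-2+2i: an eigenvector is (1,-1) - i(1,-2) = (1 - i, -1 + 2i).
A real fundamental pair from Re and Im of e^((-2+2i)t)v: X_1 = e^(-2t)(cos(2t)·(1,-1) + sin(2t)·(1,-2)), X_2 = e^(-2t)(sin(2t)·(1,-1) - cos(2t)·(1,-2)).
General solution: c_1X_1 + c_2X_2.

p(t) = c_1e^(-2t)sin(2t) + c_1e^(-2t)cos(2t) + c_2e^(-2t)sin(2t) - c_2e^(-2t)cos(2t), q(t) = -2c_1e^(-2t)sin(2t) - c_1e^(-2t)cos(2t) - c_2e^(-2t)sin(2t) + 2c_2e^(-2t)cos(2t)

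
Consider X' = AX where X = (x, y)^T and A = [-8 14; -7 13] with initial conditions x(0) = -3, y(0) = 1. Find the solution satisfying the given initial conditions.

Coefficient matrix A = [[-8, 14], [-7, 13]].
Characteristic polynomial det(A - λI) = λ^2 - 5λ - 6 = 0.
Eigenvalues λ = -1, 6.
For λ=-1: (A-λI) row 1 is [-7, 14], so an eigenvector is (2, 1).
For λ=6: (A-λI) row 1 is [-14, 14], so an eigenvector is (-1, -1).
General solution: C_1e^(-t)(2,1) + C_2e^(6t)(-1,-1).
Applying x(0)=-3, y(0)=1 gives C_1=-4, C_2=-5.

x(t) = 5e^(6t) - 8e^(-t), y(t) = 5e^(6t) - 4e^(-t)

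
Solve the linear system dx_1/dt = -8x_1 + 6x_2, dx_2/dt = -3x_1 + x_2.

x_1(t) = C_1e^(-2t) + 2C_2e^(-5t), x_2(t) = C_1e^(-2t) + C_2e^(-5t)

Coefficient matrix A = [[-8, 6], [-3, 1]].
Characteristic polynomial det(A - λI) = λ^2 + 7λ + 10 = 0.
Eigenvalues λ = -2, -5.
For λ=-2: (A-λI) row 1 is [-6, 6], so an eigenvector is (1, 1).
For λ=-5: (A-λI) row 1 is [-3, 6], so an eigenvector is (2, 1).
General solution: C_1e^(-2t)(1,1) + C_2e^(-5t)(2,1).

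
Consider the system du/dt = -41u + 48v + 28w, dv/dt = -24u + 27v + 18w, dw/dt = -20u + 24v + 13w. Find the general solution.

u(t) = -5C_1e^(-t) - 8C_2e^(3t) + 2C_3e^(-3t), v(t) = -3C_1e^(-t) - 5C_2e^(3t) + C_3e^(-3t), w(t) = -2C_1e^(-t) - 4C_2e^(3t) + C_3e^(-3t)

Coefficient matrix A = [[-41, 48, 28], [-24, 27, 18], [-20, 24, 13]].
det(A - λI) = 0 gives eigenvalues λ = -1, 3, -3.
For λ=-1: eigenvector (-5,-3,-2).
For λ=3: eigenvector (-8,-5,-4).
For λ=-3: eigenvector (2,1,1).
General solution: C_1e^(-t)(-5,-3,-2) + C_2e^(3t)(-8,-5,-4) + C_3e^(-3t)(2,1,1).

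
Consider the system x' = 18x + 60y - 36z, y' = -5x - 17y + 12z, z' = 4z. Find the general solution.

Coefficient matrix A = [[18, 60, -36], [-5, -17, 12], [0, 0, 4]].
det(A - λI) = 0 gives eigenvalues λ = -2, 4, 3.
For λ=-2: eigenvector (-3,1,0).
For λ=4: eigenvector (-6,2,1).
For λ=3: eigenvector (-4,1,0).
General solution: K_1e^(-2t)(-3,1,0) + K_2e^(4t)(-6,2,1) + K_3e^(3t)(-4,1,0).

x(t) = -3K_1e^(-2t) - 6K_2e^(4t) - 4K_3e^(3t), y(t) = K_1e^(-2t) + 2K_2e^(4t) + K_3e^(3t), z(t) = K_2e^(4t)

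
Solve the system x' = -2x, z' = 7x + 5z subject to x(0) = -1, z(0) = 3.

Coefficient matrix A = [[-2, 0], [7, 5]].
Characteristic polynomial det(A - λI) = λ^2 - 3λ - 10 = 0.
Eigenvalues λ = -2, 5.
For λ=-2: (A-λI) row 2 is [7, 7], so an eigenvector is (1, -1).
For λ=5: (A-λI) row 1 is [-7, 0], so an eigenvector is (0, -1).
General solution: c_1e^(-2t)(1,-1) + c_2e^(5t)(0,-1).
Applying x(0)=-1, z(0)=3 gives c_1=-1, c_2=-2.

x(t) = -e^(-2t), z(t) = 2e^(5t) + e^(-2t)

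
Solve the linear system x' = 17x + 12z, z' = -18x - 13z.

Coefficient matrix A = [[17, 12], [-18, -13]].
Characteristic polynomial det(A - λI) = λ^2 - 4λ - 5 = 0.
Eigenvalues λ = -1, 5.
For λ=-1: (A-λI) row 1 is [18, 12], so an eigenvector is (-2, 3).
For λ=5: (A-λI) row 1 is [12, 12], so an eigenvector is (-1, 1).
General solution: c_1e^(-t)(-2,3) + c_2e^(5t)(-1,1).

x(t) = -2c_1e^(-t) - c_2e^(5t), z(t) = 3c_1e^(-t) + c_2e^(5t)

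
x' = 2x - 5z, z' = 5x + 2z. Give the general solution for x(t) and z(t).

Coefficient matrix A = [[2, -5], [5, 2]].
Characteristic polynomial det(A - λI) = λ^2 - 4λ + 29 = 0.
Eigenvalues λ = 2 ± 5i (complex conjugate pair).
For λ=2+5i: an eigenvector is (0,1) - i(-1,0) = (0 + i, 1).
A real fundamental pair from Re and Im of e^((2+5i)t)v: X_1 = e^(2t)(cos(5t)·(0,1) + sin(5t)·(-1,0)), X_2 = e^(2t)(sin(5t)·(0,1) - cos(5t)·(-1,0)).
General solution: K_1X_1 + K_2X_2.

x(t) = -K_1e^(2t)sin(5t) + K_2e^(2t)cos(5t), z(t) = K_1e^(2t)cos(5t) + K_2e^(2t)sin(5t)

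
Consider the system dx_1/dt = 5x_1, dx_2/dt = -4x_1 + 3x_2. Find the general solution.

x_1(t) = K_2e^(5t), x_2(t) = -K_1e^(3t) - 2K_2e^(5t)

Coefficient matrix A = [[5, 0], [-4, 3]].
Characteristic polynomial det(A - λI) = λ^2 - 8λ + 15 = 0.
Eigenvalues λ = 3, 5.
For λ=3: (A-λI) row 1 is [2, 0], so an eigenvector is (0, -1).
For λ=5: (A-λI) row 2 is [-4, -2], so an eigenvector is (1, -2).
General solution: K_1e^(3t)(0,-1) + K_2e^(5t)(1,-2).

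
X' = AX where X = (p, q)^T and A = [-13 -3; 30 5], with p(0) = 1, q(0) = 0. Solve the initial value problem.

Coefficient matrix A = [[-13, -3], [30, 5]].
Characteristic polynomial det(A - λI) = λ^2 + 8λ + 25 = 0.
Eigenvalues λ = -4 ± 3i (complex conjugate pair).
For λ=-4+3i: an eigenvector is (0,-1) - i(1,-3) = (0 - i, -1 + 3i).
A real fundamental pair from Re and Im of e^((-4+3i)t)v: X_1 = e^(-4t)(cos(3t)·(0,-1) + sin(3t)·(1,-3)), X_2 = e^(-4t)(sin(3t)·(0,-1) - cos(3t)·(1,-3)).
General solution: C_1X_1 + C_2X_2.
Applying p(0)=1, q(0)=0 gives C_1=-3, C_2=-1.

p(t) = -3e^(-4t)sin(3t) + e^(-4t)cos(3t), q(t) = 10e^(-4t)sin(3t)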